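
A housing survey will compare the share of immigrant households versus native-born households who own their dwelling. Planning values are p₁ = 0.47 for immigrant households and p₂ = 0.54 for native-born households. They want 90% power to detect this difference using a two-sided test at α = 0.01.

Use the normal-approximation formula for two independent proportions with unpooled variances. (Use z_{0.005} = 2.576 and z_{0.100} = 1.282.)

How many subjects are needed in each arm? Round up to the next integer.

n = 1512 per group

n = (z_{α/2} + z_β)² · [p₁(1−p₁) + p₂(1−p₂)] / (p₁ − p₂)²
  = (2.576 + 1.282)² · (0.47·0.53 + 0.54·0.46) / (-0.07)²
  = (3.858)² · (0.2491 + 0.2484) / 0.0049
  = 14.8842 · 0.4975 / 0.0049
  = 1511.20
Round up → n = 1512 per group.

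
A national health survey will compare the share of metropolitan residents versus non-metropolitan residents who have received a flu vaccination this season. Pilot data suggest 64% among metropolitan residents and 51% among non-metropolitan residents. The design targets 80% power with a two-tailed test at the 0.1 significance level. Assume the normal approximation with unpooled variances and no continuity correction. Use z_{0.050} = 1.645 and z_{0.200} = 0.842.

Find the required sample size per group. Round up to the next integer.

n = 176 per group

n = (z_{α/2} + z_β)² · [p₁(1−p₁) + p₂(1−p₂)] / (p₁ − p₂)²
  = (1.645 + 0.842)² · (0.64·0.36 + 0.51·0.49) / (0.13)²
  = (2.487)² · (0.2304 + 0.2499) / 0.0169
  = 6.1852 · 0.4803 / 0.0169
  = 175.78
Round up → n = 176 per group.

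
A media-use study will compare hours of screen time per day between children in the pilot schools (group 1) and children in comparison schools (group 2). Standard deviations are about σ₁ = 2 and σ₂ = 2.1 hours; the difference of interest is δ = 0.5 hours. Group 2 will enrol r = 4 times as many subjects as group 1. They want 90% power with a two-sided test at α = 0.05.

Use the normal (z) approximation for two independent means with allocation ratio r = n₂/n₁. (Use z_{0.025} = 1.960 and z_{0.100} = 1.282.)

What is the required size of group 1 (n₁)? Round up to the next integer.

n₁ = (z_{α/2} + z_β)² · (σ₁² + σ₂²/r) / δ²
   = (1.960 + 1.282)² · (2² + 2.1²/4) / 0.5²
   = 10.5106 · (4 + 1.1025) / 0.25
   = 10.5106 · 5.1025 / 0.25
   = 214.52
Round up → n₁ = 215; n₂ = r·n₁ = 4 × 215 = 860.

n₁ = 215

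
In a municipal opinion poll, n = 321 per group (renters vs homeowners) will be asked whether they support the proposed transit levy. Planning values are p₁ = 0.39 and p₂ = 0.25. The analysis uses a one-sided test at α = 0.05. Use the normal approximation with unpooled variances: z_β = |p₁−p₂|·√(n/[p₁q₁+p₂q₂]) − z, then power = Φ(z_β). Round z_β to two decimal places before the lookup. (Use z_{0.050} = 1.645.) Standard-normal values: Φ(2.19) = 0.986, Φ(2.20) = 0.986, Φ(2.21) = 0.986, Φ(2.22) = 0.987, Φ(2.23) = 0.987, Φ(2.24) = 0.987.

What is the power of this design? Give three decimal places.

z_β = |p₁−p₂|·√(n/[p₁q₁+p₂q₂]) − z_α
    = 0.14 · √(321/0.4254) − 1.645
    = 0.14 · 27.4697 − 1.645
    = 3.8458 − 1.645 = 2.2008 → 2.20
Power = Φ(2.20) = 0.986.

Power ≈ 0.986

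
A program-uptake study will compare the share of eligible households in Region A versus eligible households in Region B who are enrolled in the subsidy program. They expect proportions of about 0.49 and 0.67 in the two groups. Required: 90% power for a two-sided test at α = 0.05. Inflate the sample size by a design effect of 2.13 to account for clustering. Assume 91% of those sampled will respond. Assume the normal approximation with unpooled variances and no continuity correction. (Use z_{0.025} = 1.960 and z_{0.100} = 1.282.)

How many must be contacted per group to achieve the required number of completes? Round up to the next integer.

n = 358 per group

n = (z_{α/2} + z_β)² · [p₁(1−p₁) + p₂(1−p₂)] / (p₁ − p₂)²
  = (1.960 + 1.282)² · (0.49·0.51 + 0.67·0.33) / (-0.18)²
  = (3.242)² · (0.2499 + 0.2211) / 0.0324
  = 10.5106 · 0.4710 / 0.0324
  = 152.79
Design effect: 2.13 × 152.79 = 325.45.
Adjust for 91% response: 325.45 / 0.91 = 357.64.
Round up → n = 358 per group.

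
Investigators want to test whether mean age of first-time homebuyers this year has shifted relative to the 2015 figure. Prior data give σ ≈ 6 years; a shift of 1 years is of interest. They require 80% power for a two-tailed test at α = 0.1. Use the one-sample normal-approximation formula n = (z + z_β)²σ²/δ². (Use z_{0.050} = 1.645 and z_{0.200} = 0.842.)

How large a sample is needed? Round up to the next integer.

n = 223

n = (z_{α/2} + z_β)² · σ² / δ²
  = (1.645 + 0.842)² · 6² / 1²
  = 6.1852 · 36 / 1
  = 222.67
Round up → n = 223.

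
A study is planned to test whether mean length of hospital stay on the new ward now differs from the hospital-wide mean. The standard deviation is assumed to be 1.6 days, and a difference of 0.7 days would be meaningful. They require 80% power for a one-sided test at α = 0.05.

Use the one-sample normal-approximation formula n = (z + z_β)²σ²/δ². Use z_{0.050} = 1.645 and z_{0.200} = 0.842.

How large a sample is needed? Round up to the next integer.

n = 33

n = (z_α + z_β)² · σ² / δ²
  = (1.645 + 0.842)² · 1.6² / 0.7²
  = 6.1852 · 2.56 / 0.49
  = 32.31
Round up → n = 33.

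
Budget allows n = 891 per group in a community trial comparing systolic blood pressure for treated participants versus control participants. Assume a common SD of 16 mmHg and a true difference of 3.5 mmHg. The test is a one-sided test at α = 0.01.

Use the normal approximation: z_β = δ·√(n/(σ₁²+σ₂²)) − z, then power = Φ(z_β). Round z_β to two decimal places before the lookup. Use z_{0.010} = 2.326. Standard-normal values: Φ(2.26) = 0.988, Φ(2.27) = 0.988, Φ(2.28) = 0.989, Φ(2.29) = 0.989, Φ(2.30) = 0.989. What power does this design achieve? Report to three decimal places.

z_β = δ·√(n/(σ₁²+σ₂²)) − z_α
    = 3.5 · √(891/512) − 2.326
    = 3.5 · 1.31918 − 2.326
    = 4.6171 − 2.326 = 2.2911 → 2.29
Power = Φ(2.29) = 0.989.

Power ≈ 0.989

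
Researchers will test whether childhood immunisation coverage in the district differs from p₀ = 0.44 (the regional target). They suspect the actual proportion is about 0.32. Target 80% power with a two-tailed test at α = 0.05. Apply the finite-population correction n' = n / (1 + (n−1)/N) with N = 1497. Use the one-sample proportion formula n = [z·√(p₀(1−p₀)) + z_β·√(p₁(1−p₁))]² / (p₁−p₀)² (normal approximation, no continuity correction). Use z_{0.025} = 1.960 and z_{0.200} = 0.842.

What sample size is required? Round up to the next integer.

n = 120

n = [z_{α/2}·√(p₀q₀) + z_β·√(p₁q₁)]² / (p₁ − p₀)²
  = [1.960·√(0.44·0.56) + 0.842·√(0.32·0.68)]² / (-0.12)²
  = [1.960·0.4964 + 0.842·0.4665]² / 0.0144
  = [1.3657]² / 0.0144
  = 129.52
Finite-population correction (N = 1497): 129.52 / (1 + (129.52 − 1)/1497) = 119.28.
Round up → n = 120.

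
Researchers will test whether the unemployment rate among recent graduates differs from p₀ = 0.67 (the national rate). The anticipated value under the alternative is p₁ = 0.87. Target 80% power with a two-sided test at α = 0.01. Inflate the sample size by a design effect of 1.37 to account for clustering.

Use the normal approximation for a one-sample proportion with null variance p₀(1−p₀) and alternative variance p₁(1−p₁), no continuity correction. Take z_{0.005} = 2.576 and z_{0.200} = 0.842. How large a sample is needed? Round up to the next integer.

n = 77

n = [z_{α/2}·√(p₀q₀) + z_β·√(p₁q₁)]² / (p₁ − p₀)²
  = [2.576·√(0.67·0.33) + 0.842·√(0.87·0.13)]² / (0.20)²
  = [2.576·0.4702 + 0.842·0.3363]² / 0.0400
  = [1.4944]² / 0.0400
  = 55.83
Design effect: 1.37 × 55.83 = 76.49.
Round up → n = 77.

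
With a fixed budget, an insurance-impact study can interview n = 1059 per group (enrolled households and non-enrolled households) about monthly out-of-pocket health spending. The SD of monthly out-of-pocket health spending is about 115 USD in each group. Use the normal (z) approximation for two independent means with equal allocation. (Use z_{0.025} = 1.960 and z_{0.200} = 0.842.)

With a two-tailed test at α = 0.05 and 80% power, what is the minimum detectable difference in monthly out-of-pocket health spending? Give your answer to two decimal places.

δ = (z_{α/2} + z_β) · √((σ₁²+σ₂²)/n)
  = (1.960 + 0.842) · √(26450/1059)
  = 2.802 · √24.9764
  = 2.802 · 4.9976
  = 14.0034

Minimum detectable difference ≈ 14.00 USD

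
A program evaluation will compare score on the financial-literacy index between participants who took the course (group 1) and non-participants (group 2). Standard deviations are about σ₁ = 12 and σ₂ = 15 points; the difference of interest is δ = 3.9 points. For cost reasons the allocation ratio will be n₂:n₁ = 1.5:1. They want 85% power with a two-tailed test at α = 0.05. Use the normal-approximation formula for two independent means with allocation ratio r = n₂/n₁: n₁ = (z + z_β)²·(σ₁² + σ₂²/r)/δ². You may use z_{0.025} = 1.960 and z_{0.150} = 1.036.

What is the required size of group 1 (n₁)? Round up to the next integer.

n₁ = (z_{α/2} + z_β)² · (σ₁² + σ₂²/r) / δ²
   = (1.960 + 1.036)² · (12² + 15²/1.5) / 3.9²
   = 8.9760 · (144 + 150) / 15.21
   = 8.9760 · 294 / 15.21
   = 173.50
Round up → n₁ = 174; n₂ = r·n₁ = 1.5 × 174 = 261.

n₁ = 174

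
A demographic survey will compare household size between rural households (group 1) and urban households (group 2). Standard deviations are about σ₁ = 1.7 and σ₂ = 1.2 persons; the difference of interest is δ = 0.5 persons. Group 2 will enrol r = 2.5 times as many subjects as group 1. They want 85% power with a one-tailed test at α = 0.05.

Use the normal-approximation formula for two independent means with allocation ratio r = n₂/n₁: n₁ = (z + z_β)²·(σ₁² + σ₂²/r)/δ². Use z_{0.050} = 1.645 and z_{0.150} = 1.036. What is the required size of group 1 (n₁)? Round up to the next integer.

n₁ = (z_α + z_β)² · (σ₁² + σ₂²/r) / δ²
   = (1.645 + 1.036)² · (1.7² + 1.2²/2.5) / 0.5²
   = 7.1878 · (2.89 + 0.576) / 0.25
   = 7.1878 · 3.466 / 0.25
   = 99.65
Round up → n₁ = 100; n₂ = r·n₁ = 2.5 × 100 = 250.

n₁ = 100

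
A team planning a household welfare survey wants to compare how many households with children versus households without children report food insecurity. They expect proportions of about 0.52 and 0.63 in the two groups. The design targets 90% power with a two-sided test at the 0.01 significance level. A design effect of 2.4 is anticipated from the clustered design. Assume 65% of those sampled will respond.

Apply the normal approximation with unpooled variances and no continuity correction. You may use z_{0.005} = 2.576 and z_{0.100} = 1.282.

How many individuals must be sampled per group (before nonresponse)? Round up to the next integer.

n = (z_{α/2} + z_β)² · [p₁(1−p₁) + p₂(1−p₂)] / (p₁ − p₂)²
  = (2.576 + 1.282)² · (0.52·0.48 + 0.63·0.37) / (-0.11)²
  = (3.858)² · (0.2496 + 0.2331) / 0.0121
  = 14.8842 · 0.4827 / 0.0121
  = 593.77
Design effect: 2.4 × 593.77 = 1425.04.
Adjust for 65% response: 1425.04 / 0.65 = 2192.37.
Round up → n = 2193 per group.

n = 2193 per group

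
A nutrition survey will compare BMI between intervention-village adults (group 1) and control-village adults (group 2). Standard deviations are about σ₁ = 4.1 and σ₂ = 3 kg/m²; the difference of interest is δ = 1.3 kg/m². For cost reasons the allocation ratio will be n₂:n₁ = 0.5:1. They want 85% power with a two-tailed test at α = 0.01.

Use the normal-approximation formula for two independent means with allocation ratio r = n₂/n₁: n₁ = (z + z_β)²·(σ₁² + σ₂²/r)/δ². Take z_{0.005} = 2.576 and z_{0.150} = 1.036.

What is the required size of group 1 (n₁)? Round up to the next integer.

n₁ = 269

n₁ = (z_{α/2} + z_β)² · (σ₁² + σ₂²/r) / δ²
   = (2.576 + 1.036)² · (4.1² + 3²/0.5) / 1.3²
   = 13.0465 · (16.81 + 18) / 1.69
   = 13.0465 · 34.81 / 1.69
   = 268.73
Round up → n₁ = 269; n₂ = r·n₁ = 0.5 × 269 = 135.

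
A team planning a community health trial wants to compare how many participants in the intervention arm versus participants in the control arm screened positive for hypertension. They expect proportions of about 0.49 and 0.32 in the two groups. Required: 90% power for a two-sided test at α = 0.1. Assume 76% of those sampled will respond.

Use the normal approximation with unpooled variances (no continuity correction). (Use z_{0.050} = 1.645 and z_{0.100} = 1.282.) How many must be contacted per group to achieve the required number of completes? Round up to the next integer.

n = (z_{α/2} + z_β)² · [p₁(1−p₁) + p₂(1−p₂)] / (p₁ − p₂)²
  = (1.645 + 1.282)² · (0.49·0.51 + 0.32·0.68) / (0.17)²
  = (2.927)² · (0.2499 + 0.2176) / 0.0289
  = 8.5673 · 0.4675 / 0.0289
  = 138.59
Adjust for 76% response: 138.59 / 0.76 = 182.35.
Round up → n = 183 per group.

n = 183 per group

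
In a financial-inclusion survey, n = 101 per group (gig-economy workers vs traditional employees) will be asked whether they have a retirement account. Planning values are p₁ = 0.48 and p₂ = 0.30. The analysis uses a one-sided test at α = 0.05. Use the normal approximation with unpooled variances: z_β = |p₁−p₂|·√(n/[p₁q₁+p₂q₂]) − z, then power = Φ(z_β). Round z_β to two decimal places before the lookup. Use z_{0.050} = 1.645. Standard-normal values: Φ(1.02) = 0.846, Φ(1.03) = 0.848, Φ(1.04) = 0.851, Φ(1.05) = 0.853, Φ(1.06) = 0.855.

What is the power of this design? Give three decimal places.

z_β = |p₁−p₂|·√(n/[p₁q₁+p₂q₂]) − z_α
    = 0.18 · √(101/0.4596) − 1.645
    = 0.18 · 14.8242 − 1.645
    = 2.6684 − 1.645 = 1.0234 → 1.02
Power = Φ(1.02) = 0.846.

Power ≈ 0.846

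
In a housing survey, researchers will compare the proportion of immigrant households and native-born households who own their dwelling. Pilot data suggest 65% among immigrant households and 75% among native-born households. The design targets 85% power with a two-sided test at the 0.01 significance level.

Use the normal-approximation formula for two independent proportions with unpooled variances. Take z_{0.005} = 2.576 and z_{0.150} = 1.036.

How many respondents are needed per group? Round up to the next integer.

n = 542 per group

n = (z_{α/2} + z_β)² · [p₁(1−p₁) + p₂(1−p₂)] / (p₁ − p₂)²
  = (2.576 + 1.036)² · (0.65·0.35 + 0.75·0.25) / (-0.10)²
  = (3.612)² · (0.2275 + 0.1875) / 0.0100
  = 13.0465 · 0.4150 / 0.0100
  = 541.43
Round up → n = 542 per group.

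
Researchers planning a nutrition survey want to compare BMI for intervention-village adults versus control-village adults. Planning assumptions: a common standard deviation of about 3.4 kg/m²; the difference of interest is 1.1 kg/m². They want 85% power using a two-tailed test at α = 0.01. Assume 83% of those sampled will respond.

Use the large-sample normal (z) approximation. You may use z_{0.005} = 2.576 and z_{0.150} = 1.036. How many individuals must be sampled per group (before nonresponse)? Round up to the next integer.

n = 301 per group

n = (z_{α/2} + z_β)² · (σ₁² + σ₂²) / δ²
  = (2.576 + 1.036)² · (2·3.4² = 23.12) / 1.1²
  = 13.0465 · 23.12 / 1.21
  = 249.29
Adjust for 83% response: 249.29 / 0.83 = 300.34.
Round up → n = 301 per group.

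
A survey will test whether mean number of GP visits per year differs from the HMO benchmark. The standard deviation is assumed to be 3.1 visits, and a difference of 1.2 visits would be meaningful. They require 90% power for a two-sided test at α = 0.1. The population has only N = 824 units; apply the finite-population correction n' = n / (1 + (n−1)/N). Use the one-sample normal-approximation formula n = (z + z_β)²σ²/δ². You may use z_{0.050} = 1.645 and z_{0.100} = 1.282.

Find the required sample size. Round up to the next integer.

n = 54

n = (z_{α/2} + z_β)² · σ² / δ²
  = (1.645 + 1.282)² · 3.1² / 1.2²
  = 8.5673 · 9.61 / 1.44
  = 57.18
Finite-population correction (N = 824): 57.18 / (1 + (57.18 − 1)/824) = 53.53.
Round up → n = 54.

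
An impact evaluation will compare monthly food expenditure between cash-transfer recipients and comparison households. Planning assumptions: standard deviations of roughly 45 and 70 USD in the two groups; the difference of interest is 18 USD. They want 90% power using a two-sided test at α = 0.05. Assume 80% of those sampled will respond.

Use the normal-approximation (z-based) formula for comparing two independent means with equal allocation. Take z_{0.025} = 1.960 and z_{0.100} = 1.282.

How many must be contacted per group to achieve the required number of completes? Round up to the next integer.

n = (z_{α/2} + z_β)² · (σ₁² + σ₂²) / δ²
  = (1.960 + 1.282)² · (45² + 70² = 6925) / 18²
  = 10.5106 · 6925 / 324
  = 224.65
Adjust for 80% response: 224.65 / 0.80 = 280.81.
Round up → n = 281 per group.

n = 281 per group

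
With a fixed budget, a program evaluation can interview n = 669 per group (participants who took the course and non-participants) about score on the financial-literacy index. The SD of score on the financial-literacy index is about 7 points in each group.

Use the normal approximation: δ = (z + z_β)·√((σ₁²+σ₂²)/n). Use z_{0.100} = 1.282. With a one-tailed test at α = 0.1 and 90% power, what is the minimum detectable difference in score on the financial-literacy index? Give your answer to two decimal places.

Minimum detectable difference ≈ 0.98 points

δ = (z_α + z_β) · √((σ₁²+σ₂²)/n)
  = (1.282 + 1.282) · √(98/669)
  = 2.564 · √0.14649
  = 2.564 · 0.3827
  = 0.9813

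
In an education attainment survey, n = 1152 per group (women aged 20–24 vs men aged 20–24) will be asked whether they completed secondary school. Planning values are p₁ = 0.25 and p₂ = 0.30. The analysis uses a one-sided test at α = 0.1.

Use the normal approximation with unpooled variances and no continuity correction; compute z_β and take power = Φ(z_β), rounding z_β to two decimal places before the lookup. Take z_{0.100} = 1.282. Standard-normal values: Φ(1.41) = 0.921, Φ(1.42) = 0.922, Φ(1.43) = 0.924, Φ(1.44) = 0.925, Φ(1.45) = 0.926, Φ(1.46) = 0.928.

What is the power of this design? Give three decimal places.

z_β = |p₁−p₂|·√(n/[p₁q₁+p₂q₂]) − z_α
    = 0.05 · √(1152/0.3975) − 1.282
    = 0.05 · 53.8341 − 1.282
    = 2.6917 − 1.282 = 1.4097 → 1.41
Power = Φ(1.41) = 0.921.

Power ≈ 0.921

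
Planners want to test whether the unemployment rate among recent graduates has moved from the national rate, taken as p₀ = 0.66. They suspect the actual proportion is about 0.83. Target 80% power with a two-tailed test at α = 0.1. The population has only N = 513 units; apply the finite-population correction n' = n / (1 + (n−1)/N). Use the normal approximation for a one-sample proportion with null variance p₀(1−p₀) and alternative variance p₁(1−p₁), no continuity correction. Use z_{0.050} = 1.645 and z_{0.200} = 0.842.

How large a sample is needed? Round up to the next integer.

n = [z_{α/2}·√(p₀q₀) + z_β·√(p₁q₁)]² / (p₁ − p₀)²
  = [1.645·√(0.66·0.34) + 0.842·√(0.83·0.17)]² / (0.17)²
  = [1.645·0.4737 + 0.842·0.3756]² / 0.0289
  = [1.0955]² / 0.0289
  = 41.53
Finite-population correction (N = 513): 41.53 / (1 + (41.53 − 1)/513) = 38.49.
Round up → n = 39.

n = 39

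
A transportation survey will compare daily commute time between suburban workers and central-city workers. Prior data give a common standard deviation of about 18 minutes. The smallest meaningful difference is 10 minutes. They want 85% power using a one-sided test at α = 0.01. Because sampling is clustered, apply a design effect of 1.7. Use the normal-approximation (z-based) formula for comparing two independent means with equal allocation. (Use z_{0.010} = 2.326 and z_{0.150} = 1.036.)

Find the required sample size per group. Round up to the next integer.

n = 125 per group

n = (z_α + z_β)² · (σ₁² + σ₂²) / δ²
  = (2.326 + 1.036)² · (2·18² = 648) / 10²
  = 11.3030 · 648 / 100
  = 73.24
Design effect: 1.7 × 73.24 = 124.51.
Round up → n = 125 per group.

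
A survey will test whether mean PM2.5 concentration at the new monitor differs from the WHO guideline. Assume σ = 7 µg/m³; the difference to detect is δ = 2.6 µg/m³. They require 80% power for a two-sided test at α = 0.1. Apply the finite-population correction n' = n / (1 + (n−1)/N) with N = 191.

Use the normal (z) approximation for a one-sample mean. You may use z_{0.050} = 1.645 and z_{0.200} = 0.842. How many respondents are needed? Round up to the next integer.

n = 37

n = (z_{α/2} + z_β)² · σ² / δ²
  = (1.645 + 0.842)² · 7² / 2.6²
  = 6.1852 · 49 / 6.76
  = 44.83
Finite-population correction (N = 191): 44.83 / (1 + (44.83 − 1)/191) = 36.46.
Round up → n = 37.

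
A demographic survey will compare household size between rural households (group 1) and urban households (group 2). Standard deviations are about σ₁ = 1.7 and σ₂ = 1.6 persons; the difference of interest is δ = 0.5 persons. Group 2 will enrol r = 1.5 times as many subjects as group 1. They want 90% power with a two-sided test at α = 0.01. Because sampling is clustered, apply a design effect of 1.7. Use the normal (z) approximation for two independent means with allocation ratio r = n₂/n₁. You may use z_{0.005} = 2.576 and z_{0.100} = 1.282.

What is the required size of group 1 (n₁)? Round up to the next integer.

n₁ = (z_{α/2} + z_β)² · (σ₁² + σ₂²/r) / δ²
   = (2.576 + 1.282)² · (1.7² + 1.6²/1.5) / 0.5²
   = 14.8842 · (2.89 + 1.7067) / 0.25
   = 14.8842 · 4.5967 / 0.25
   = 273.67
Design effect: 1.7 × 273.67 = 465.24.
Round up → n₁ = 466; n₂ = r·n₁ = 1.5 × 466 = 699.

n₁ = 466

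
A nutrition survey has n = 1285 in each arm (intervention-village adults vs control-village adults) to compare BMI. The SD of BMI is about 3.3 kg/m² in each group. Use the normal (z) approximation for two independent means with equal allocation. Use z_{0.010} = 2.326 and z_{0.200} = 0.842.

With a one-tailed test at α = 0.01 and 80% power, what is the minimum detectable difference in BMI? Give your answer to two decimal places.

δ = (z_α + z_β) · √((σ₁²+σ₂²)/n)
  = (2.326 + 0.842) · √(21.78/1285)
  = 3.168 · √0.01695
  = 3.168 · 0.1302
  = 0.4124

Minimum detectable difference ≈ 0.41 kg/m²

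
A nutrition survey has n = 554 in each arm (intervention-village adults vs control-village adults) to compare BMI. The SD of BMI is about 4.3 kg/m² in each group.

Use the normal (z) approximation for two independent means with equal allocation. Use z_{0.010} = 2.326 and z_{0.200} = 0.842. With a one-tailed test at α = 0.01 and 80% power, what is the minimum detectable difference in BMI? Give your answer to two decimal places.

Minimum detectable difference ≈ 0.82 kg/m²

δ = (z_α + z_β) · √((σ₁²+σ₂²)/n)
  = (2.326 + 0.842) · √(36.98/554)
  = 3.168 · √0.06675
  = 3.168 · 0.2584
  = 0.8185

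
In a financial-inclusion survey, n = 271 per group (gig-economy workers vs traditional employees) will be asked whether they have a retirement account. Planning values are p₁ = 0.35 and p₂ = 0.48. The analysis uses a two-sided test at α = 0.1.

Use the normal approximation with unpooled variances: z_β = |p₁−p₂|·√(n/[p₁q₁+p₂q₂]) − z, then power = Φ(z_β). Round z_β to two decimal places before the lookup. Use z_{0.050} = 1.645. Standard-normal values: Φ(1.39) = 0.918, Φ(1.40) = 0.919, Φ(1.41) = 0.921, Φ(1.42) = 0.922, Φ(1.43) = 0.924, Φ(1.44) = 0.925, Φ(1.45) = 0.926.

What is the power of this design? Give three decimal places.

Power ≈ 0.926

z_β = |p₁−p₂|·√(n/[p₁q₁+p₂q₂]) − z_{α/2}
    = 0.13 · √(271/0.4771) − 1.645
    = 0.13 · 23.8331 − 1.645
    = 3.0983 − 1.645 = 1.4533 → 1.45
Power = Φ(1.45) = 0.926.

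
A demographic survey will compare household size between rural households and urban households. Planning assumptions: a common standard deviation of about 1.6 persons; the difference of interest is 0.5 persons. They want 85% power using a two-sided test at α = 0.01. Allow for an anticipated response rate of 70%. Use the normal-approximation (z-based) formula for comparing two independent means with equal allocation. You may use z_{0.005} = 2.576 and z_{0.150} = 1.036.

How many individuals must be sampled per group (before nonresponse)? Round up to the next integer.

n = (z_{α/2} + z_β)² · (σ₁² + σ₂²) / δ²
  = (2.576 + 1.036)² · (2·1.6² = 5.12) / 0.5²
  = 13.0465 · 5.12 / 0.25
  = 267.19
Adjust for 70% response: 267.19 / 0.70 = 381.70.
Round up → n = 382 per group.

n = 382 per group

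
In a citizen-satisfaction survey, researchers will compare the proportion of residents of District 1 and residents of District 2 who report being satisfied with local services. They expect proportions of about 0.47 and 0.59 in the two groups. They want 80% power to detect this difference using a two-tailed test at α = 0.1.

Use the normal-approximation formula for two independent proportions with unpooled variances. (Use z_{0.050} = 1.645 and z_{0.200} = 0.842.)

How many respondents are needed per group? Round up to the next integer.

n = 211 per group

n = (z_{α/2} + z_β)² · [p₁(1−p₁) + p₂(1−p₂)] / (p₁ − p₂)²
  = (1.645 + 0.842)² · (0.47·0.53 + 0.59·0.41) / (-0.12)²
  = (2.487)² · (0.2491 + 0.2419) / 0.0144
  = 6.1852 · 0.4910 / 0.0144
  = 210.90
Round up → n = 211 per group.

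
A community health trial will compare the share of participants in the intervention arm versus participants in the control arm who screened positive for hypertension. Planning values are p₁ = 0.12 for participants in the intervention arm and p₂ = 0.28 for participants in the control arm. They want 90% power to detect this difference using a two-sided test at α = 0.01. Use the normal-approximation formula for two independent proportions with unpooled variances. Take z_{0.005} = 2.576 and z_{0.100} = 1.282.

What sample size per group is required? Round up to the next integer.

n = (z_{α/2} + z_β)² · [p₁(1−p₁) + p₂(1−p₂)] / (p₁ − p₂)²
  = (2.576 + 1.282)² · (0.12·0.88 + 0.28·0.72) / (-0.16)²
  = (3.858)² · (0.1056 + 0.2016) / 0.0256
  = 14.8842 · 0.3072 / 0.0256
  = 178.61
Round up → n = 179 per group.

n = 179 per group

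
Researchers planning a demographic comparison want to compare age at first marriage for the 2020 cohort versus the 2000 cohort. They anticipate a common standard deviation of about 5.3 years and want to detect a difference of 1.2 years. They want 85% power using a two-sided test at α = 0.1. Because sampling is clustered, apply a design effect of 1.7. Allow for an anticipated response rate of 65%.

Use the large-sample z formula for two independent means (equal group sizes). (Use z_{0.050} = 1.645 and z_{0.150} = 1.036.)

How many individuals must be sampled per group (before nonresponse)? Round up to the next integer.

n = 734 per group

n = (z_{α/2} + z_β)² · (σ₁² + σ₂²) / δ²
  = (1.645 + 1.036)² · (2·5.3² = 56.18) / 1.2²
  = 7.1878 · 56.18 / 1.44
  = 280.42
Design effect: 1.7 × 280.42 = 476.72.
Adjust for 65% response: 476.72 / 0.65 = 733.41.
Round up → n = 734 per group.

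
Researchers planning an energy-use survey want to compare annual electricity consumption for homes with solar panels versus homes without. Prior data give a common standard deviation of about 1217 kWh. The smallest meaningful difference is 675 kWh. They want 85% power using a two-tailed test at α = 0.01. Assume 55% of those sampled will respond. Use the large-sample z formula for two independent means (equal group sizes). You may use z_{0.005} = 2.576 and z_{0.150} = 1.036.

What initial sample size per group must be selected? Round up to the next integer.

n = (z_{α/2} + z_β)² · (σ₁² + σ₂²) / δ²
  = (2.576 + 1.036)² · (2·1217² = 2962178) / 675²
  = 13.0465 · 2962178 / 455625
  = 84.82
Adjust for 55% response: 84.82 / 0.55 = 154.22.
Round up → n = 155 per group.

n = 155 per group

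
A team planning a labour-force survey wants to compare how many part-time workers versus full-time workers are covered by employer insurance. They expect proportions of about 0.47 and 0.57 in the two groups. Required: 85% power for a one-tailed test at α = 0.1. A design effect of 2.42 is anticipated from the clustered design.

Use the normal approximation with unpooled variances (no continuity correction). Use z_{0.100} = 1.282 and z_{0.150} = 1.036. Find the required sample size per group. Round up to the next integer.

n = (z_α + z_β)² · [p₁(1−p₁) + p₂(1−p₂)] / (p₁ − p₂)²
  = (1.282 + 1.036)² · (0.47·0.53 + 0.57·0.43) / (-0.10)²
  = (2.318)² · (0.2491 + 0.2451) / 0.0100
  = 5.3731 · 0.4942 / 0.0100
  = 265.54
Design effect: 2.42 × 265.54 = 642.61.
Round up → n = 643 per group.

n = 643 per group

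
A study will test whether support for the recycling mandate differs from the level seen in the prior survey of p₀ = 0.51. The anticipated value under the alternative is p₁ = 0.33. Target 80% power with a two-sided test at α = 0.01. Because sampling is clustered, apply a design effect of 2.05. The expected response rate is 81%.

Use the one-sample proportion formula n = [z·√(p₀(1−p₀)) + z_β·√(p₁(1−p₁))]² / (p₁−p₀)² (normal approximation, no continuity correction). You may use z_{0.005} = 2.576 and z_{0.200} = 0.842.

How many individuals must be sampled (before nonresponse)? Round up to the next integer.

n = 222

n = [z_{α/2}·√(p₀q₀) + z_β·√(p₁q₁)]² / (p₁ − p₀)²
  = [2.576·√(0.51·0.49) + 0.842·√(0.33·0.67)]² / (-0.18)²
  = [2.576·0.4999 + 0.842·0.4702]² / 0.0324
  = [1.6837]² / 0.0324
  = 87.49
Design effect: 2.05 × 87.49 = 179.36.
Adjust for 81% response: 179.36 / 0.81 = 221.43.
Round up → n = 222.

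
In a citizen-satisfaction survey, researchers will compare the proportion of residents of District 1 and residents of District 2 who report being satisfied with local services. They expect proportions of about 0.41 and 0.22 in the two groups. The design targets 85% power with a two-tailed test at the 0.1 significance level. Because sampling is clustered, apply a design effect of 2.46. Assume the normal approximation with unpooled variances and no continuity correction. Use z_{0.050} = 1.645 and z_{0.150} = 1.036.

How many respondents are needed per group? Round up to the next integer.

n = 203 per group

n = (z_{α/2} + z_β)² · [p₁(1−p₁) + p₂(1−p₂)] / (p₁ − p₂)²
  = (1.645 + 1.036)² · (0.41·0.59 + 0.22·0.78) / (0.19)²
  = (2.681)² · (0.2419 + 0.1716) / 0.0361
  = 7.1878 · 0.4135 / 0.0361
  = 82.33
Design effect: 2.46 × 82.33 = 202.53.
Round up → n = 203 per group.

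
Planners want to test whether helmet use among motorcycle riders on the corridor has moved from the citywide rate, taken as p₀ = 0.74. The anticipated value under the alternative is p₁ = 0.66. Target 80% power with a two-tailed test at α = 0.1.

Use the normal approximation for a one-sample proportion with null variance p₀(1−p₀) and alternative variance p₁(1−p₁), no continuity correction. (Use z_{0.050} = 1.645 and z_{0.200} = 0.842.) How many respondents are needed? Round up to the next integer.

n = 197

n = [z_{α/2}·√(p₀q₀) + z_β·√(p₁q₁)]² / (p₁ − p₀)²
  = [1.645·√(0.74·0.26) + 0.842·√(0.66·0.34)]² / (-0.08)²
  = [1.645·0.4386 + 0.842·0.4737]² / 0.0064
  = [1.1204]² / 0.0064
  = 196.15
Round up → n = 197.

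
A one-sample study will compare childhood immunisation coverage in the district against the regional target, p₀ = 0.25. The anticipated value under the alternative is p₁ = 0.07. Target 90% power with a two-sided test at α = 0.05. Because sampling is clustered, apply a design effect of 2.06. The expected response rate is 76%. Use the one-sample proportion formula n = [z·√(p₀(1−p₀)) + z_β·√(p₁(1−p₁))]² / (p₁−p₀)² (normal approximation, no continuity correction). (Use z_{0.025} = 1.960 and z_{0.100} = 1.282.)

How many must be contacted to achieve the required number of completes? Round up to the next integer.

n = 116

n = [z_{α/2}·√(p₀q₀) + z_β·√(p₁q₁)]² / (p₁ − p₀)²
  = [1.960·√(0.25·0.75) + 1.282·√(0.07·0.93)]² / (-0.18)²
  = [1.960·0.4330 + 1.282·0.2551]² / 0.0324
  = [1.1758]² / 0.0324
  = 42.67
Design effect: 2.06 × 42.67 = 87.90.
Adjust for 76% response: 87.90 / 0.76 = 115.66.
Round up → n = 116.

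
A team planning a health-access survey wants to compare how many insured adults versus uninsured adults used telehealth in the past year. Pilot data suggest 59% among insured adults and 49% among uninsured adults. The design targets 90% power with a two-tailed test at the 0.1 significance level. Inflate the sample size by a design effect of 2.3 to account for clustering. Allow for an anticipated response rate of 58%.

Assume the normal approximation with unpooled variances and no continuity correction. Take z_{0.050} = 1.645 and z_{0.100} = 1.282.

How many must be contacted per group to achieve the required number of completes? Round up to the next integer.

n = (z_{α/2} + z_β)² · [p₁(1−p₁) + p₂(1−p₂)] / (p₁ − p₂)²
  = (1.645 + 1.282)² · (0.59·0.41 + 0.49·0.51) / (0.10)²
  = (2.927)² · (0.2419 + 0.2499) / 0.0100
  = 8.5673 · 0.4918 / 0.0100
  = 421.34
Design effect: 2.3 × 421.34 = 969.08.
Adjust for 58% response: 969.08 / 0.58 = 1670.84.
Round up → n = 1671 per group.

n = 1671 per group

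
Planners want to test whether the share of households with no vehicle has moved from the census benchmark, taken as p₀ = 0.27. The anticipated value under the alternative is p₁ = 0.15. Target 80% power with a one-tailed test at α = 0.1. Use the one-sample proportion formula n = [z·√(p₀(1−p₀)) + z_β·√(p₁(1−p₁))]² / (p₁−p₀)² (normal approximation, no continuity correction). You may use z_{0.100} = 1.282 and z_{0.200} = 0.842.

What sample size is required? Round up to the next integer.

n = 53

n = [z_α·√(p₀q₀) + z_β·√(p₁q₁)]² / (p₁ − p₀)²
  = [1.282·√(0.27·0.73) + 0.842·√(0.15·0.85)]² / (-0.12)²
  = [1.282·0.4440 + 0.842·0.3571]² / 0.0144
  = [0.8698]² / 0.0144
  = 52.54
Round up → n = 53.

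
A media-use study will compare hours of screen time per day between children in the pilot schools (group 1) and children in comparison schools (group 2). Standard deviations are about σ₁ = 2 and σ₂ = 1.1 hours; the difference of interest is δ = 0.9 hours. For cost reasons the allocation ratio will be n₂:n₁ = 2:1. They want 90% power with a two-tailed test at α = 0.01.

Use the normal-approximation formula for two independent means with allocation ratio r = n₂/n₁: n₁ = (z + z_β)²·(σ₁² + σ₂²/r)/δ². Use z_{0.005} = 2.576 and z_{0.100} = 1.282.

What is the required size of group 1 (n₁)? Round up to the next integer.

n₁ = (z_{α/2} + z_β)² · (σ₁² + σ₂²/r) / δ²
   = (2.576 + 1.282)² · (2² + 1.1²/2) / 0.9²
   = 14.8842 · (4 + 0.605) / 0.81
   = 14.8842 · 4.605 / 0.81
   = 84.62
Round up → n₁ = 85; n₂ = r·n₁ = 2 × 85 = 170.

n₁ = 85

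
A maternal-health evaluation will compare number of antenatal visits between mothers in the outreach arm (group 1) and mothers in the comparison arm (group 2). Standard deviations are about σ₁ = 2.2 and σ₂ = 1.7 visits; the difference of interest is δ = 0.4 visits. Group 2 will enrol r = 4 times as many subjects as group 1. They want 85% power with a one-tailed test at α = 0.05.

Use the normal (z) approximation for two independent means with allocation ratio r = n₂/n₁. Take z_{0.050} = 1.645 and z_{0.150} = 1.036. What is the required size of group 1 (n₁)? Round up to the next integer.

n₁ = 250

n₁ = (z_α + z_β)² · (σ₁² + σ₂²/r) / δ²
   = (1.645 + 1.036)² · (2.2² + 1.7²/4) / 0.4²
   = 7.1878 · (4.84 + 0.7225) / 0.16
   = 7.1878 · 5.5625 / 0.16
   = 249.89
Round up → n₁ = 250; n₂ = r·n₁ = 4 × 250 = 1000.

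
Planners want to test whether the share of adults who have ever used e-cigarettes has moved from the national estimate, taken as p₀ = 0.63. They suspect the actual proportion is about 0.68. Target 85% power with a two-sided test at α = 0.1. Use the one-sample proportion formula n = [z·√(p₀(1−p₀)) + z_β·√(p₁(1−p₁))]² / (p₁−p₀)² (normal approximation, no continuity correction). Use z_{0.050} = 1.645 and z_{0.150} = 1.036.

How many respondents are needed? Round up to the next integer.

n = 653

n = [z_{α/2}·√(p₀q₀) + z_β·√(p₁q₁)]² / (p₁ − p₀)²
  = [1.645·√(0.63·0.37) + 1.036·√(0.68·0.32)]² / (0.05)²
  = [1.645·0.4828 + 1.036·0.4665]² / 0.0025
  = [1.2775]² / 0.0025
  = 652.78
Round up → n = 653.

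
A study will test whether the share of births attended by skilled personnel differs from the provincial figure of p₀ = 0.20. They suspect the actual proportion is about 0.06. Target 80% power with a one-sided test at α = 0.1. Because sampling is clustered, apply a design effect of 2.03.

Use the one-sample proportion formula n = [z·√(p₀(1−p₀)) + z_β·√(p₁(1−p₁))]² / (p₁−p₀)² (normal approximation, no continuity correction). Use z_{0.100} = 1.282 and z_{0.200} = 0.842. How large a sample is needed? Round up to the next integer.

n = [z_α·√(p₀q₀) + z_β·√(p₁q₁)]² / (p₁ − p₀)²
  = [1.282·√(0.20·0.80) + 0.842·√(0.06·0.94)]² / (-0.14)²
  = [1.282·0.4000 + 0.842·0.2375]² / 0.0196
  = [0.7128]² / 0.0196
  = 25.92
Design effect: 2.03 × 25.92 = 52.62.
Round up → n = 53.

n = 53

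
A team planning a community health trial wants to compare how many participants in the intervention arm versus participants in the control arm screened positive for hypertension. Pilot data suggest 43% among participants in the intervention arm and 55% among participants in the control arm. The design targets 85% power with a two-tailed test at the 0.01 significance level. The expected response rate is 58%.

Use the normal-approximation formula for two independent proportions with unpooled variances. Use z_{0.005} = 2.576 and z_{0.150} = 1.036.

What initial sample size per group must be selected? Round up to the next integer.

n = 770 per group

n = (z_{α/2} + z_β)² · [p₁(1−p₁) + p₂(1−p₂)] / (p₁ − p₂)²
  = (2.576 + 1.036)² · (0.43·0.57 + 0.55·0.45) / (-0.12)²
  = (3.612)² · (0.2451 + 0.2475) / 0.0144
  = 13.0465 · 0.4926 / 0.0144
  = 446.30
Adjust for 58% response: 446.30 / 0.58 = 769.48.
Round up → n = 770 per group.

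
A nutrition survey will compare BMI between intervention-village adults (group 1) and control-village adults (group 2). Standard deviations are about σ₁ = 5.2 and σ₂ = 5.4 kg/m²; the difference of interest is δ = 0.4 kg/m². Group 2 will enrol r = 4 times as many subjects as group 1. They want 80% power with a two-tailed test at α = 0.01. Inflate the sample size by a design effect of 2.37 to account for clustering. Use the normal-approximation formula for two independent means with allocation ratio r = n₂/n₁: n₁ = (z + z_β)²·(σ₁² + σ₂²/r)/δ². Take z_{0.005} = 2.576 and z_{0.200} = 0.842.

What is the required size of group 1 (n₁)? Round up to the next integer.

n₁ = (z_{α/2} + z_β)² · (σ₁² + σ₂²/r) / δ²
   = (2.576 + 0.842)² · (5.2² + 5.4²/4) / 0.4²
   = 11.6827 · (27.04 + 7.29) / 0.16
   = 11.6827 · 34.33 / 0.16
   = 2506.67
Design effect: 2.37 × 2506.67 = 5940.82.
Round up → n₁ = 5941; n₂ = r·n₁ = 4 × 5941 = 23764.

n₁ = 5941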